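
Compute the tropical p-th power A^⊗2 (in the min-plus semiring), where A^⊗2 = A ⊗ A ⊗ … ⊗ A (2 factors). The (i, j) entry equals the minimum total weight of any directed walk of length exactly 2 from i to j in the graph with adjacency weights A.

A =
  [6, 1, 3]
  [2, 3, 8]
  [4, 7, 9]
A^⊗2 =
  [3, 4, 9]
  [5, 3, 5]
  [9, 5, 7]

Each entry (A^⊗2)_ij equals the minimum over all length-2 walks i = v_0 → v_1 → … → v_2 = j of Σ_t A[v_t][v_{t+1}]. For example, for (i, j) = (0, 2) we minimise over 3 possible intermediate vertex sequences; the minimum is 9, attained along the walk 0 → 0 → 2.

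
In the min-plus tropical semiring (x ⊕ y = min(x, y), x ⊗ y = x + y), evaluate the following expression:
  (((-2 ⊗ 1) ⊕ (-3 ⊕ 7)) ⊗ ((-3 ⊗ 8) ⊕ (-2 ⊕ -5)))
(((-2 ⊗ 1) ⊕ (-3 ⊕ 7)) ⊗ ((-3 ⊗ 8) ⊕ (-2 ⊕ -5))) = -8

Expand innermost to outermost. Recall ⊕ takes the minimum of its arguments and ⊗ takes their sum. Working out the expression (((-2 ⊗ 1) ⊕ (-3 ⊕ 7)) ⊗ ((-3 ⊗ 8) ⊕ (-2 ⊕ -5))) gives -8.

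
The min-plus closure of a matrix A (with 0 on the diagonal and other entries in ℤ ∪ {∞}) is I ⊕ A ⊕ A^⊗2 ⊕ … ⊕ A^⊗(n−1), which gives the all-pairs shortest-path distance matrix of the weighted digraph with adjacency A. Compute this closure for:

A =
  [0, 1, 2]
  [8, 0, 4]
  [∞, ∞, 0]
Closure =
  [0, 1, 2]
  [8, 0, 4]
  [∞, ∞, 0]

This is the Floyd-Warshall all-pairs shortest-path computation. For each intermediate vertex k = 0, 1, …, 2, update dist[i][j] ← min(dist[i][j], dist[i][k] + dist[k][j]). The final matrix gives, for each (i, j), the minimum total weight of any directed path from i to j (possibly empty when i = j).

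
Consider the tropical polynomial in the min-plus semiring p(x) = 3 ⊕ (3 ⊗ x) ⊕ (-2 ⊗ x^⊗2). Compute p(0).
p(0) = -2

A tropical monomial a ⊗ x^⊗i evaluates to a + i · x. Evaluating each term at x = 0:
  Term 0 contributes 3 + 0 · 0 = 3
  Term 1 contributes 3 + 1 · 0 = 3
  Term 2 contributes -2 + 2 · 0 = -2
p(0) = ⊕ of these = min[3, 3, -2] = -2.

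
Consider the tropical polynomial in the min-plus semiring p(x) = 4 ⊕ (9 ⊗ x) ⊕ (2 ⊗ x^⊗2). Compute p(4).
p(4) = 4

A tropical monomial a ⊗ x^⊗i evaluates to a + i · x. Evaluating each term at x = 4:
  Term 0 contributes 4 + 0 · 4 = 4
  Term 1 contributes 9 + 1 · 4 = 13
  Term 2 contributes 2 + 2 · 4 = 10
p(4) = ⊕ of these = min[4, 13, 10] = 4.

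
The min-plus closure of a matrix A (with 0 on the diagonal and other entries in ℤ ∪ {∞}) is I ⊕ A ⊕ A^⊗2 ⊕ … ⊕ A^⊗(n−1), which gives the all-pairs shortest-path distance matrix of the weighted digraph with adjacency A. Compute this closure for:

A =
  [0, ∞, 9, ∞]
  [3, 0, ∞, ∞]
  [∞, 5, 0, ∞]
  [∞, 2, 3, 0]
Closure =
  [0, 14, 9, ∞]
  [3, 0, 12, ∞]
  [8, 5, 0, ∞]
  [5, 2, 3, 0]

This is the Floyd-Warshall all-pairs shortest-path computation. For each intermediate vertex k = 0, 1, …, 3, update dist[i][j] ← min(dist[i][j], dist[i][k] + dist[k][j]). The final matrix gives, for each (i, j), the minimum total weight of any directed path from i to j (possibly empty when i = j).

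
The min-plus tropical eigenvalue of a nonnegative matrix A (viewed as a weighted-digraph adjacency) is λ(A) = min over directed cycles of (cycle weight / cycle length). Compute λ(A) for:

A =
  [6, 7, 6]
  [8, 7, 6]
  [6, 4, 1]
λ(A) = 1

Enumerate directed cycles and compute their means (weight / length). Sample:
  cycle 0 → 0: weight = 6, length = 1, mean = 6/1 ≈ 6.000
  cycle 1 → 1: weight = 7, length = 1, mean = 7/1 ≈ 7.000
  cycle 2 → 2: weight = 1, length = 1, mean = 1/1 ≈ 1.000
  cycle 0 → 1 → 0: weight = 15, length = 2, mean = 15/2 ≈ 7.500
  cycle 0 → 2 → 0: weight = 12, length = 2, mean = 12/2 ≈ 6.000
  cycle 1 → 0 → 1: weight = 15, length = 2, mean = 15/2 ≈ 7.500
Minimum mean = 1.000, attained e.g. along the cycle 2 → 2 with weight 1 and length 1. So λ(A) = 1/1 = 1.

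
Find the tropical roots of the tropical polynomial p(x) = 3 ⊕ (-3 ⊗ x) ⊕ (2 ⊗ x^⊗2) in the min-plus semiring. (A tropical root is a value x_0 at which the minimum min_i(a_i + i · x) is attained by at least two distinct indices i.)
Roots: {-5, 6}

Each tropical root is a break point of the lower envelope of the lines y = a_i + i · x (there are 3 lines, with slopes 0, 1, ..., 2). Only the lines that attain the minimum somewhere contribute to roots; other lines are dominated. Here the surviving (envelope) indices are i = 2, i = 1, i = 0.
Intersections between consecutive envelope lines give the roots: for adjacent envelope indices i < j the intersection is x = (a_i − a_j) / (j − i). Reading off the sorted break points: {-5, 6}.
Verification: at each break x_0, at least two indices attain the minimum of min_i(a_i + i · x_0).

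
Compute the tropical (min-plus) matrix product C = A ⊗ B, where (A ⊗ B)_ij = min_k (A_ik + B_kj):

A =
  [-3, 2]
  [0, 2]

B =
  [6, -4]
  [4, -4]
A ⊗ B =
  [3, -7]
  [6, -4]

Apply the min-plus product entry-by-entry:
  C[0][0] = min over k of (A[0][0] + B[0][0] = -3 + 6 = 3, A[0][1] + B[1][0] = 2 + 4 = 6) = 3 (attained at k = 0)
  C[0][1] = min over k of (A[0][0] + B[0][1] = -3 + -4 = -7, A[0][1] + B[1][1] = 2 + -4 = -2) = -7 (attained at k = 0)
  C[1][0] = min over k of (A[1][0] + B[0][0] = 0 + 6 = 6, A[1][1] + B[1][0] = 2 + 4 = 6) = 6 (attained at k = 0)
  C[1][1] = min over k of (A[1][0] + B[0][1] = 0 + -4 = -4, A[1][1] + B[1][1] = 2 + -4 = -2) = -4 (attained at k = 0)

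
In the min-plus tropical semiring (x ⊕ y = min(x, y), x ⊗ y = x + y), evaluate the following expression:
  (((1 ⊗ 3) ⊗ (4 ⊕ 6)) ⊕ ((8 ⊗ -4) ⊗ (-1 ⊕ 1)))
(((1 ⊗ 3) ⊗ (4 ⊕ 6)) ⊕ ((8 ⊗ -4) ⊗ (-1 ⊕ 1))) = 3

Expand innermost to outermost. Recall ⊕ takes the minimum of its arguments and ⊗ takes their sum. Working out the expression (((1 ⊗ 3) ⊗ (4 ⊕ 6)) ⊕ ((8 ⊗ -4) ⊗ (-1 ⊕ 1))) gives 3.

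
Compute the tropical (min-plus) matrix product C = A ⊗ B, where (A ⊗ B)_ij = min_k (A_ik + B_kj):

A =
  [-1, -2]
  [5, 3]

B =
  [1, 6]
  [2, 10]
A ⊗ B =
  [0, 5]
  [5, 11]

Apply the min-plus product entry-by-entry:
  C[0][0] = min over k of (A[0][0] + B[0][0] = -1 + 1 = 0, A[0][1] + B[1][0] = -2 + 2 = 0) = 0 (attained at k = 0)
  C[0][1] = min over k of (A[0][0] + B[0][1] = -1 + 6 = 5, A[0][1] + B[1][1] = -2 + 10 = 8) = 5 (attained at k = 0)
  C[1][0] = min over k of (A[1][0] + B[0][0] = 5 + 1 = 6, A[1][1] + B[1][0] = 3 + 2 = 5) = 5 (attained at k = 1)
  C[1][1] = min over k of (A[1][0] + B[0][1] = 5 + 6 = 11, A[1][1] + B[1][1] = 3 + 10 = 13) = 11 (attained at k = 0)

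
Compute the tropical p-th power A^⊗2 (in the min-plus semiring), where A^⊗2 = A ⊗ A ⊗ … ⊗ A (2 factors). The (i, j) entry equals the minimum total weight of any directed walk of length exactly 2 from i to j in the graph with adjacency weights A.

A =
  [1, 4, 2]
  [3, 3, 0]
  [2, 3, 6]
A^⊗2 =
  [2, 5, 3]
  [2, 3, 3]
  [3, 6, 3]

Each entry (A^⊗2)_ij equals the minimum over all length-2 walks i = v_0 → v_1 → … → v_2 = j of Σ_t A[v_t][v_{t+1}]. For example, for (i, j) = (0, 2) we minimise over 3 possible intermediate vertex sequences; the minimum is 3, attained along the walk 0 → 0 → 2.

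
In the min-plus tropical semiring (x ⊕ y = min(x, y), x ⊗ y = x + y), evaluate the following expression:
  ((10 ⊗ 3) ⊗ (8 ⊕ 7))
((10 ⊗ 3) ⊗ (8 ⊕ 7)) = 20

Expand innermost to outermost. Recall ⊕ takes the minimum of its arguments and ⊗ takes their sum. Working out the expression ((10 ⊗ 3) ⊗ (8 ⊕ 7)) gives 20.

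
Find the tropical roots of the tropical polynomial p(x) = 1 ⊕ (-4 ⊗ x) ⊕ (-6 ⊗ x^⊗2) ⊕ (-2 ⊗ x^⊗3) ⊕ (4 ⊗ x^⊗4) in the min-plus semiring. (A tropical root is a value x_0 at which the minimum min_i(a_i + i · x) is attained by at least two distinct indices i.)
Roots: {-6, -4, 2, 5}

Each tropical root is a break point of the lower envelope of the lines y = a_i + i · x (there are 5 lines, with slopes 0, 1, ..., 4). Only the lines that attain the minimum somewhere contribute to roots; other lines are dominated. Here the surviving (envelope) indices are i = 4, i = 3, i = 2, i = 1, i = 0.
Intersections between consecutive envelope lines give the roots: for adjacent envelope indices i < j the intersection is x = (a_i − a_j) / (j − i). Reading off the sorted break points: {-6, -4, 2, 5}.
Verification: at each break x_0, at least two indices attain the minimum of min_i(a_i + i · x_0).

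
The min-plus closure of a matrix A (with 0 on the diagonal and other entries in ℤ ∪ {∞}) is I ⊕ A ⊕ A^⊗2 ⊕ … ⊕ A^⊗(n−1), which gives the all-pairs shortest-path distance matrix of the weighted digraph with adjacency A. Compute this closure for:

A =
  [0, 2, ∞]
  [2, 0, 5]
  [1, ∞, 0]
Closure =
  [0, 2, 7]
  [2, 0, 5]
  [1, 3, 0]

This is the Floyd-Warshall all-pairs shortest-path computation. For each intermediate vertex k = 0, 1, …, 2, update dist[i][j] ← min(dist[i][j], dist[i][k] + dist[k][j]). The final matrix gives, for each (i, j), the minimum total weight of any directed path from i to j (possibly empty when i = j).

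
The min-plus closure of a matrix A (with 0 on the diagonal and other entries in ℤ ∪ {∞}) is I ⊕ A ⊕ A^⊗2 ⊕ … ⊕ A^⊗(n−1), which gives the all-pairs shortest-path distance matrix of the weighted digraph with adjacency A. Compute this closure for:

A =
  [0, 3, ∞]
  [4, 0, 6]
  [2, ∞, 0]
Closure =
  [0, 3, 9]
  [4, 0, 6]
  [2, 5, 0]

This is the Floyd-Warshall all-pairs shortest-path computation. For each intermediate vertex k = 0, 1, …, 2, update dist[i][j] ← min(dist[i][j], dist[i][k] + dist[k][j]). The final matrix gives, for each (i, j), the minimum total weight of any directed path from i to j (possibly empty when i = j).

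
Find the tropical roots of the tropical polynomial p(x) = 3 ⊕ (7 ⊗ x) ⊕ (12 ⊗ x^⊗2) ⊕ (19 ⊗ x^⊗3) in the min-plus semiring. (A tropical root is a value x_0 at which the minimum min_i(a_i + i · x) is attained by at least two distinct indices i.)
Roots: {-7, -5, -4}

Each tropical root is a break point of the lower envelope of the lines y = a_i + i · x (there are 4 lines, with slopes 0, 1, ..., 3). Only the lines that attain the minimum somewhere contribute to roots; other lines are dominated. Here the surviving (envelope) indices are i = 3, i = 2, i = 1, i = 0.
Intersections between consecutive envelope lines give the roots: for adjacent envelope indices i < j the intersection is x = (a_i − a_j) / (j − i). Reading off the sorted break points: {-7, -5, -4}.
Verification: at each break x_0, at least two indices attain the minimum of min_i(a_i + i · x_0).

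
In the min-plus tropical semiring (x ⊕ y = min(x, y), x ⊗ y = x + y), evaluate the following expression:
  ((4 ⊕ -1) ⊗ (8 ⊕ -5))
((4 ⊕ -1) ⊗ (8 ⊕ -5)) = -6

Expand innermost to outermost. Recall ⊕ takes the minimum of its arguments and ⊗ takes their sum. Working out the expression ((4 ⊕ -1) ⊗ (8 ⊕ -5)) gives -6.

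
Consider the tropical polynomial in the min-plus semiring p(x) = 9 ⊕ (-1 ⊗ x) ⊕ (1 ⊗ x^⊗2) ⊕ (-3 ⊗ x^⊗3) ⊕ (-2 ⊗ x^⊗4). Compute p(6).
p(6) = 5

A tropical monomial a ⊗ x^⊗i evaluates to a + i · x. Evaluating each term at x = 6:
  Term 0 contributes 9 + 0 · 6 = 9
  Term 1 contributes -1 + 1 · 6 = 5
  Term 2 contributes 1 + 2 · 6 = 13
  Term 3 contributes -3 + 3 · 6 = 15
  Term 4 contributes -2 + 4 · 6 = 22
p(6) = ⊕ of these = min[9, 5, 13, 15, 22] = 5.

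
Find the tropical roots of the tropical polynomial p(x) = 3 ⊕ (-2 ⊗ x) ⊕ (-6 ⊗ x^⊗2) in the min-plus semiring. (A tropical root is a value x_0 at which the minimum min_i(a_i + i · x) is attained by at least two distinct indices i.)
Roots: {4, 5}

Each tropical root is a break point of the lower envelope of the lines y = a_i + i · x (there are 3 lines, with slopes 0, 1, ..., 2). Only the lines that attain the minimum somewhere contribute to roots; other lines are dominated. Here the surviving (envelope) indices are i = 2, i = 1, i = 0.
Intersections between consecutive envelope lines give the roots: for adjacent envelope indices i < j the intersection is x = (a_i − a_j) / (j − i). Reading off the sorted break points: {4, 5}.
Verification: at each break x_0, at least two indices attain the minimum of min_i(a_i + i · x_0).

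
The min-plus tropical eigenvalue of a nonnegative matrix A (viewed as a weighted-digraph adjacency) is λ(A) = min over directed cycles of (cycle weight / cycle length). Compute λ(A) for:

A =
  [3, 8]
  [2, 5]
λ(A) = 3

Enumerate directed cycles and compute their means (weight / length). Sample:
  cycle 0 → 0: weight = 3, length = 1, mean = 3/1 ≈ 3.000
  cycle 1 → 1: weight = 5, length = 1, mean = 5/1 ≈ 5.000
  cycle 0 → 1 → 0: weight = 10, length = 2, mean = 10/2 ≈ 5.000
  cycle 1 → 0 → 1: weight = 10, length = 2, mean = 10/2 ≈ 5.000
Minimum mean = 3.000, attained e.g. along the cycle 0 → 0 with weight 3 and length 1. So λ(A) = 3/1 = 3.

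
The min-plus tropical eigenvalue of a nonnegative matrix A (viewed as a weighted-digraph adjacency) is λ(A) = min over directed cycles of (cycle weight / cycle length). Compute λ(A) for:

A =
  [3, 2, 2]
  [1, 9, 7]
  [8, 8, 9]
λ(A) = 3/2

Enumerate directed cycles and compute their means (weight / length). Sample:
  cycle 0 → 0: weight = 3, length = 1, mean = 3/1 ≈ 3.000
  cycle 1 → 1: weight = 9, length = 1, mean = 9/1 ≈ 9.000
  cycle 2 → 2: weight = 9, length = 1, mean = 9/1 ≈ 9.000
  cycle 0 → 1 → 0: weight = 3, length = 2, mean = 3/2 ≈ 1.500
  cycle 0 → 2 → 0: weight = 10, length = 2, mean = 10/2 ≈ 5.000
  cycle 1 → 0 → 1: weight = 3, length = 2, mean = 3/2 ≈ 1.500
Minimum mean = 1.500, attained e.g. along the cycle 0 → 1 → 0 with weight 3 and length 2. So λ(A) = 3/2 = 3/2.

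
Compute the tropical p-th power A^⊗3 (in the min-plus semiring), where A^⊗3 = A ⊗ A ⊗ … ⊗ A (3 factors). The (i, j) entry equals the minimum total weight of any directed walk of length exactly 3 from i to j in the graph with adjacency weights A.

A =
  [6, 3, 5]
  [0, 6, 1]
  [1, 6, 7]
A^⊗3 =
  [5, 6, 8]
  [3, 5, 4]
  [4, 9, 5]

Each entry (A^⊗3)_ij equals the minimum over all length-3 walks i = v_0 → v_1 → … → v_3 = j of Σ_t A[v_t][v_{t+1}]. For example, for (i, j) = (0, 2) we minimise over 9 possible intermediate vertex sequences; the minimum is 8, attained along the walk 0 → 1 → 0 → 2.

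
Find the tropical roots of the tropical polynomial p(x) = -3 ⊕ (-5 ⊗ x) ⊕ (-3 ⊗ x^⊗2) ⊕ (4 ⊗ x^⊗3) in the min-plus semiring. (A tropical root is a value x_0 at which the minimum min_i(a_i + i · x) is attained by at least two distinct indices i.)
Roots: {-7, -2, 2}

Each tropical root is a break point of the lower envelope of the lines y = a_i + i · x (there are 4 lines, with slopes 0, 1, ..., 3). Only the lines that attain the minimum somewhere contribute to roots; other lines are dominated. Here the surviving (envelope) indices are i = 3, i = 2, i = 1, i = 0.
Intersections between consecutive envelope lines give the roots: for adjacent envelope indices i < j the intersection is x = (a_i − a_j) / (j − i). Reading off the sorted break points: {-7, -2, 2}.
Verification: at each break x_0, at least two indices attain the minimum of min_i(a_i + i · x_0).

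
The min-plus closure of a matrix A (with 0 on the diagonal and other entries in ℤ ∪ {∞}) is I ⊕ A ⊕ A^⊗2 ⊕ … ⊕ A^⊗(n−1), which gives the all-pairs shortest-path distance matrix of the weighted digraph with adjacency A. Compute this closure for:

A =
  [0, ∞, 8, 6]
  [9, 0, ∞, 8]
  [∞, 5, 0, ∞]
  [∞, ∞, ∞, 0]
Closure =
  [0, 13, 8, 6]
  [9, 0, 17, 8]
  [14, 5, 0, 13]
  [∞, ∞, ∞, 0]

This is the Floyd-Warshall all-pairs shortest-path computation. For each intermediate vertex k = 0, 1, …, 3, update dist[i][j] ← min(dist[i][j], dist[i][k] + dist[k][j]). The final matrix gives, for each (i, j), the minimum total weight of any directed path from i to j (possibly empty when i = j).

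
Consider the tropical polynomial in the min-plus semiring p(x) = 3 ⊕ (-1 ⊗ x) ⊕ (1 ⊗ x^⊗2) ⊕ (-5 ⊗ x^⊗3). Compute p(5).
p(5) = 3

A tropical monomial a ⊗ x^⊗i evaluates to a + i · x. Evaluating each term at x = 5:
  Term 0 contributes 3 + 0 · 5 = 3
  Term 1 contributes -1 + 1 · 5 = 4
  Term 2 contributes 1 + 2 · 5 = 11
  Term 3 contributes -5 + 3 · 5 = 10
p(5) = ⊕ of these = min[3, 4, 11, 10] = 3.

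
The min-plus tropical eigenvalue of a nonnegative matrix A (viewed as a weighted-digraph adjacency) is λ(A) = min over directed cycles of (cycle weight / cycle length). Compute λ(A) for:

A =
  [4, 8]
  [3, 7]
λ(A) = 4

Enumerate directed cycles and compute their means (weight / length). Sample:
  cycle 0 → 0: weight = 4, length = 1, mean = 4/1 ≈ 4.000
  cycle 1 → 1: weight = 7, length = 1, mean = 7/1 ≈ 7.000
  cycle 0 → 1 → 0: weight = 11, length = 2, mean = 11/2 ≈ 5.500
  cycle 1 → 0 → 1: weight = 11, length = 2, mean = 11/2 ≈ 5.500
Minimum mean = 4.000, attained e.g. along the cycle 0 → 0 with weight 4 and length 1. So λ(A) = 4/1 = 4.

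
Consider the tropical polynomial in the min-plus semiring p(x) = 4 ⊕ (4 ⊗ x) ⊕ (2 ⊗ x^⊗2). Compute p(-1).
p(-1) = 0

A tropical monomial a ⊗ x^⊗i evaluates to a + i · x. Evaluating each term at x = -1:
  Term 0 contributes 4 + 0 · -1 = 4
  Term 1 contributes 4 + 1 · -1 = 3
  Term 2 contributes 2 + 2 · -1 = 0
p(-1) = ⊕ of these = min[4, 3, 0] = 0.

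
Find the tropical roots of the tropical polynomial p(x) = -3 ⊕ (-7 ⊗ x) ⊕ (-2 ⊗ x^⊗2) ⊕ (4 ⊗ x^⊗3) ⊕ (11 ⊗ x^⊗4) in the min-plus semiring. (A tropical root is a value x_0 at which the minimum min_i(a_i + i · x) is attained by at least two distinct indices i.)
Roots: {-7, -6, -5, 4}

Each tropical root is a break point of the lower envelope of the lines y = a_i + i · x (there are 5 lines, with slopes 0, 1, ..., 4). Only the lines that attain the minimum somewhere contribute to roots; other lines are dominated. Here the surviving (envelope) indices are i = 4, i = 3, i = 2, i = 1, i = 0.
Intersections between consecutive envelope lines give the roots: for adjacent envelope indices i < j the intersection is x = (a_i − a_j) / (j − i). Reading off the sorted break points: {-7, -6, -5, 4}.
Verification: at each break x_0, at least two indices attain the minimum of min_i(a_i + i · x_0).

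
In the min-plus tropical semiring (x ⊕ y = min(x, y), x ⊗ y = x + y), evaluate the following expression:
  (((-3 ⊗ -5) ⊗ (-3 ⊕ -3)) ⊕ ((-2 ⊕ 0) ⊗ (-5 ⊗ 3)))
(((-3 ⊗ -5) ⊗ (-3 ⊕ -3)) ⊕ ((-2 ⊕ 0) ⊗ (-5 ⊗ 3))) = -11

Expand innermost to outermost. Recall ⊕ takes the minimum of its arguments and ⊗ takes their sum. Working out the expression (((-3 ⊗ -5) ⊗ (-3 ⊕ -3)) ⊕ ((-2 ⊕ 0) ⊗ (-5 ⊗ 3))) gives -11.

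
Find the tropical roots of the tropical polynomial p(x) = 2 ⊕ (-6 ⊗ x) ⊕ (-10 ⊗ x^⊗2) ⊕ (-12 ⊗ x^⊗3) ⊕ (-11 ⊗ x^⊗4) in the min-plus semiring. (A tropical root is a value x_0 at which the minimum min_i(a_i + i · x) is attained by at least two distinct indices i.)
Roots: {-1, 2, 4, 8}

Each tropical root is a break point of the lower envelope of the lines y = a_i + i · x (there are 5 lines, with slopes 0, 1, ..., 4). Only the lines that attain the minimum somewhere contribute to roots; other lines are dominated. Here the surviving (envelope) indices are i = 4, i = 3, i = 2, i = 1, i = 0.
Intersections between consecutive envelope lines give the roots: for adjacent envelope indices i < j the intersection is x = (a_i − a_j) / (j − i). Reading off the sorted break points: {-1, 2, 4, 8}.
Verification: at each break x_0, at least two indices attain the minimum of min_i(a_i + i · x_0).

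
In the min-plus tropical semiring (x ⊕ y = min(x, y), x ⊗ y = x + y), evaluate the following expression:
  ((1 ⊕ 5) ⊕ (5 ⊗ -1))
((1 ⊕ 5) ⊕ (5 ⊗ -1)) = 1

Expand innermost to outermost. Recall ⊕ takes the minimum of its arguments and ⊗ takes their sum. Working out the expression ((1 ⊕ 5) ⊕ (5 ⊗ -1)) gives 1.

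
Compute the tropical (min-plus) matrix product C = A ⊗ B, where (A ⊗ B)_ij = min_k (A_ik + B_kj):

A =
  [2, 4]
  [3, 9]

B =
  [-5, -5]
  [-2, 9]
A ⊗ B =
  [-3, -3]
  [-2, -2]

Apply the min-plus product entry-by-entry:
  C[0][0] = min over k of (A[0][0] + B[0][0] = 2 + -5 = -3, A[0][1] + B[1][0] = 4 + -2 = 2) = -3 (attained at k = 0)
  C[0][1] = min over k of (A[0][0] + B[0][1] = 2 + -5 = -3, A[0][1] + B[1][1] = 4 + 9 = 13) = -3 (attained at k = 0)
  C[1][0] = min over k of (A[1][0] + B[0][0] = 3 + -5 = -2, A[1][1] + B[1][0] = 9 + -2 = 7) = -2 (attained at k = 0)
  C[1][1] = min over k of (A[1][0] + B[0][1] = 3 + -5 = -2, A[1][1] + B[1][1] = 9 + 9 = 18) = -2 (attained at k = 0)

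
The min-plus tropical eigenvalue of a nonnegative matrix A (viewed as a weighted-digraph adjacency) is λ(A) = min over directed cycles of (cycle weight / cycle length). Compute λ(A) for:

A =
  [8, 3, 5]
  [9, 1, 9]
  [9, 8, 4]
λ(A) = 1

Enumerate directed cycles and compute their means (weight / length). Sample:
  cycle 0 → 0: weight = 8, length = 1, mean = 8/1 ≈ 8.000
  cycle 1 → 1: weight = 1, length = 1, mean = 1/1 ≈ 1.000
  cycle 2 → 2: weight = 4, length = 1, mean = 4/1 ≈ 4.000
  cycle 0 → 1 → 0: weight = 12, length = 2, mean = 12/2 ≈ 6.000
  cycle 0 → 2 → 0: weight = 14, length = 2, mean = 14/2 ≈ 7.000
  cycle 1 → 0 → 1: weight = 12, length = 2, mean = 12/2 ≈ 6.000
Minimum mean = 1.000, attained e.g. along the cycle 1 → 1 with weight 1 and length 1. So λ(A) = 1/1 = 1.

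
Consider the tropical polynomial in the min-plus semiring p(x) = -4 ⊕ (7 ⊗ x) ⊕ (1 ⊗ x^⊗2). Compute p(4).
p(4) = -4

A tropical monomial a ⊗ x^⊗i evaluates to a + i · x. Evaluating each term at x = 4:
  Term 0 contributes -4 + 0 · 4 = -4
  Term 1 contributes 7 + 1 · 4 = 11
  Term 2 contributes 1 + 2 · 4 = 9
p(4) = ⊕ of these = min[-4, 11, 9] = -4.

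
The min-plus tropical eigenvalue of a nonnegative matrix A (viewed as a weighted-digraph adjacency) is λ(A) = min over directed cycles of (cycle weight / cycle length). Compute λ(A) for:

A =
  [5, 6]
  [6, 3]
λ(A) = 3

Enumerate directed cycles and compute their means (weight / length). Sample:
  cycle 0 → 0: weight = 5, length = 1, mean = 5/1 ≈ 5.000
  cycle 1 → 1: weight = 3, length = 1, mean = 3/1 ≈ 3.000
  cycle 0 → 1 → 0: weight = 12, length = 2, mean = 12/2 ≈ 6.000
  cycle 1 → 0 → 1: weight = 12, length = 2, mean = 12/2 ≈ 6.000
Minimum mean = 3.000, attained e.g. along the cycle 1 → 1 with weight 3 and length 1. So λ(A) = 3/1 = 3.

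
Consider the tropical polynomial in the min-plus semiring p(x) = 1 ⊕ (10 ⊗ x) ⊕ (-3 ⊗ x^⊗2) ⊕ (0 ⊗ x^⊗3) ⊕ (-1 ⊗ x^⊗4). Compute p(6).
p(6) = 1

A tropical monomial a ⊗ x^⊗i evaluates to a + i · x. Evaluating each term at x = 6:
  Term 0 contributes 1 + 0 · 6 = 1
  Term 1 contributes 10 + 1 · 6 = 16
  Term 2 contributes -3 + 2 · 6 = 9
  Term 3 contributes 0 + 3 · 6 = 18
  Term 4 contributes -1 + 4 · 6 = 23
p(6) = ⊕ of these = min[1, 16, 9, 18, 23] = 1.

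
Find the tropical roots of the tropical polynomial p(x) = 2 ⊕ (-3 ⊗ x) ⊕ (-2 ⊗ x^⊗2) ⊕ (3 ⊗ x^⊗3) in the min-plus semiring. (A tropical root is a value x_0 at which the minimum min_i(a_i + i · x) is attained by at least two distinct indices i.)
Roots: {-5, -1, 5}

Each tropical root is a break point of the lower envelope of the lines y = a_i + i · x (there are 4 lines, with slopes 0, 1, ..., 3). Only the lines that attain the minimum somewhere contribute to roots; other lines are dominated. Here the surviving (envelope) indices are i = 3, i = 2, i = 1, i = 0.
Intersections between consecutive envelope lines give the roots: for adjacent envelope indices i < j the intersection is x = (a_i − a_j) / (j − i). Reading off the sorted break points: {-5, -1, 5}.
Verification: at each break x_0, at least two indices attain the minimum of min_i(a_i + i · x_0).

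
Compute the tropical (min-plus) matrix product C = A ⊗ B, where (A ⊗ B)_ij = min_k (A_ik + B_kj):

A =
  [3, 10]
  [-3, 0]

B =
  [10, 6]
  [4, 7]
A ⊗ B =
  [13, 9]
  [4, 3]

Apply the min-plus product entry-by-entry:
  C[0][0] = min over k of (A[0][0] + B[0][0] = 3 + 10 = 13, A[0][1] + B[1][0] = 10 + 4 = 14) = 13 (attained at k = 0)
  C[0][1] = min over k of (A[0][0] + B[0][1] = 3 + 6 = 9, A[0][1] + B[1][1] = 10 + 7 = 17) = 9 (attained at k = 0)
  C[1][0] = min over k of (A[1][0] + B[0][0] = -3 + 10 = 7, A[1][1] + B[1][0] = 0 + 4 = 4) = 4 (attained at k = 1)
  C[1][1] = min over k of (A[1][0] + B[0][1] = -3 + 6 = 3, A[1][1] + B[1][1] = 0 + 7 = 7) = 3 (attained at k = 0)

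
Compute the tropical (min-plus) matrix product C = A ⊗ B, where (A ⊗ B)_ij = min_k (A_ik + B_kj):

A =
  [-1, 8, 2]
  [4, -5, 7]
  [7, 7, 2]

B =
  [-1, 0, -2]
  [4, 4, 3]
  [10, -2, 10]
A ⊗ B =
  [-2, -1, -3]
  [-1, -1, -2]
  [6, 0, 5]

Apply the min-plus product entry-by-entry:
  C[0][0] = min over k of (A[0][0] + B[0][0] = -1 + -1 = -2, A[0][1] + B[1][0] = 8 + 4 = 12, A[0][2] + B[2][0] = 2 + 10 = 12) = -2 (attained at k = 0)
  C[0][1] = min over k of (A[0][0] + B[0][1] = -1 + 0 = -1, A[0][1] + B[1][1] = 8 + 4 = 12, A[0][2] + B[2][1] = 2 + -2 = 0) = -1 (attained at k = 0)
  C[0][2] = min over k of (A[0][0] + B[0][2] = -1 + -2 = -3, A[0][1] + B[1][2] = 8 + 3 = 11, A[0][2] + B[2][2] = 2 + 10 = 12) = -3 (attained at k = 0)
  C[1][0] = min over k of (A[1][0] + B[0][0] = 4 + -1 = 3, A[1][1] + B[1][0] = -5 + 4 = -1, A[1][2] + B[2][0] = 7 + 10 = 17) = -1 (attained at k = 1)
  C[1][1] = min over k of (A[1][0] + B[0][1] = 4 + 0 = 4, A[1][1] + B[1][1] = -5 + 4 = -1, A[1][2] + B[2][1] = 7 + -2 = 5) = -1 (attained at k = 1)
  C[1][2] = min over k of (A[1][0] + B[0][2] = 4 + -2 = 2, A[1][1] + B[1][2] = -5 + 3 = -2, A[1][2] + B[2][2] = 7 + 10 = 17) = -2 (attained at k = 1)
  C[2][0] = min over k of (A[2][0] + B[0][0] = 7 + -1 = 6, A[2][1] + B[1][0] = 7 + 4 = 11, A[2][2] + B[2][0] = 2 + 10 = 12) = 6 (attained at k = 0)
  C[2][1] = min over k of (A[2][0] + B[0][1] = 7 + 0 = 7, A[2][1] + B[1][1] = 7 + 4 = 11, A[2][2] + B[2][1] = 2 + -2 = 0) = 0 (attained at k = 2)
  C[2][2] = min over k of (A[2][0] + B[0][2] = 7 + -2 = 5, A[2][1] + B[1][2] = 7 + 3 = 10, A[2][2] + B[2][2] = 2 + 10 = 12) = 5 (attained at k = 0)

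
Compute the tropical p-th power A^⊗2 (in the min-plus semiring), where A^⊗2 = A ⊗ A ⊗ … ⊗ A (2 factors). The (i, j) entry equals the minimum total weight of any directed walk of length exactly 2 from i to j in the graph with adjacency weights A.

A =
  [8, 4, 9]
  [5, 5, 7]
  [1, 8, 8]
A^⊗2 =
  [9, 9, 11]
  [8, 9, 12]
  [9, 5, 10]

Each entry (A^⊗2)_ij equals the minimum over all length-2 walks i = v_0 → v_1 → … → v_2 = j of Σ_t A[v_t][v_{t+1}]. For example, for (i, j) = (0, 2) we minimise over 3 possible intermediate vertex sequences; the minimum is 11, attained along the walk 0 → 1 → 2.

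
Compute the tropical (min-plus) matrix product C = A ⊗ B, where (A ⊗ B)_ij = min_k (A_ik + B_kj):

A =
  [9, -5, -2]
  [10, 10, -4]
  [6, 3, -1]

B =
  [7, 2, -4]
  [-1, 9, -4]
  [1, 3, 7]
A ⊗ B =
  [-6, 1, -9]
  [-3, -1, 3]
  [0, 2, -1]

Apply the min-plus product entry-by-entry:
  C[0][0] = min over k of (A[0][0] + B[0][0] = 9 + 7 = 16, A[0][1] + B[1][0] = -5 + -1 = -6, A[0][2] + B[2][0] = -2 + 1 = -1) = -6 (attained at k = 1)
  C[0][1] = min over k of (A[0][0] + B[0][1] = 9 + 2 = 11, A[0][1] + B[1][1] = -5 + 9 = 4, A[0][2] + B[2][1] = -2 + 3 = 1) = 1 (attained at k = 2)
  C[0][2] = min over k of (A[0][0] + B[0][2] = 9 + -4 = 5, A[0][1] + B[1][2] = -5 + -4 = -9, A[0][2] + B[2][2] = -2 + 7 = 5) = -9 (attained at k = 1)
  C[1][0] = min over k of (A[1][0] + B[0][0] = 10 + 7 = 17, A[1][1] + B[1][0] = 10 + -1 = 9, A[1][2] + B[2][0] = -4 + 1 = -3) = -3 (attained at k = 2)
  C[1][1] = min over k of (A[1][0] + B[0][1] = 10 + 2 = 12, A[1][1] + B[1][1] = 10 + 9 = 19, A[1][2] + B[2][1] = -4 + 3 = -1) = -1 (attained at k = 2)
  C[1][2] = min over k of (A[1][0] + B[0][2] = 10 + -4 = 6, A[1][1] + B[1][2] = 10 + -4 = 6, A[1][2] + B[2][2] = -4 + 7 = 3) = 3 (attained at k = 2)
  C[2][0] = min over k of (A[2][0] + B[0][0] = 6 + 7 = 13, A[2][1] + B[1][0] = 3 + -1 = 2, A[2][2] + B[2][0] = -1 + 1 = 0) = 0 (attained at k = 2)
  C[2][1] = min over k of (A[2][0] + B[0][1] = 6 + 2 = 8, A[2][1] + B[1][1] = 3 + 9 = 12, A[2][2] + B[2][1] = -1 + 3 = 2) = 2 (attained at k = 2)
  C[2][2] = min over k of (A[2][0] + B[0][2] = 6 + -4 = 2, A[2][1] + B[1][2] = 3 + -4 = -1, A[2][2] + B[2][2] = -1 + 7 = 6) = -1 (attained at k = 1)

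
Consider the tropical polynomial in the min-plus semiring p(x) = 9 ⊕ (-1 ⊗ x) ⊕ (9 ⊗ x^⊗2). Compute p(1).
p(1) = 0

A tropical monomial a ⊗ x^⊗i evaluates to a + i · x. Evaluating each term at x = 1:
  Term 0 contributes 9 + 0 · 1 = 9
  Term 1 contributes -1 + 1 · 1 = 0
  Term 2 contributes 9 + 2 · 1 = 11
p(1) = ⊕ of these = min[9, 0, 11] = 0.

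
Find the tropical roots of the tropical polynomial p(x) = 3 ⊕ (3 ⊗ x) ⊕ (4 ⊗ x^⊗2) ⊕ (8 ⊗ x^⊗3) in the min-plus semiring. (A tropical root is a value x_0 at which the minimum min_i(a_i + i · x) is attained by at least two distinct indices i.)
Roots: {-4, -1, 0}

Each tropical root is a break point of the lower envelope of the lines y = a_i + i · x (there are 4 lines, with slopes 0, 1, ..., 3). Only the lines that attain the minimum somewhere contribute to roots; other lines are dominated. Here the surviving (envelope) indices are i = 3, i = 2, i = 1, i = 0.
Intersections between consecutive envelope lines give the roots: for adjacent envelope indices i < j the intersection is x = (a_i − a_j) / (j − i). Reading off the sorted break points: {-4, -1, 0}.
Verification: at each break x_0, at least two indices attain the minimum of min_i(a_i + i · x_0).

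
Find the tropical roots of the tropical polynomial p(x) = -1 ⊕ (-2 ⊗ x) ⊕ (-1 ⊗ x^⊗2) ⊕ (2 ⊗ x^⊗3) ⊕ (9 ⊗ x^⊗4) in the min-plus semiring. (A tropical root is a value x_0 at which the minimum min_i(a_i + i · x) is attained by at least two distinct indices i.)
Roots: {-7, -3, -1, 1}

Each tropical root is a break point of the lower envelope of the lines y = a_i + i · x (there are 5 lines, with slopes 0, 1, ..., 4). Only the lines that attain the minimum somewhere contribute to roots; other lines are dominated. Here the surviving (envelope) indices are i = 4, i = 3, i = 2, i = 1, i = 0.
Intersections between consecutive envelope lines give the roots: for adjacent envelope indices i < j the intersection is x = (a_i − a_j) / (j − i). Reading off the sorted break points: {-7, -3, -1, 1}.
Verification: at each break x_0, at least two indices attain the minimum of min_i(a_i + i · x_0).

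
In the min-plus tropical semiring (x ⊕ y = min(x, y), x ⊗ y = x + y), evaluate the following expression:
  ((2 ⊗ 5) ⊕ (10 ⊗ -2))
((2 ⊗ 5) ⊕ (10 ⊗ -2)) = 7

Expand innermost to outermost. Recall ⊕ takes the minimum of its arguments and ⊗ takes their sum. Working out the expression ((2 ⊗ 5) ⊕ (10 ⊗ -2)) gives 7.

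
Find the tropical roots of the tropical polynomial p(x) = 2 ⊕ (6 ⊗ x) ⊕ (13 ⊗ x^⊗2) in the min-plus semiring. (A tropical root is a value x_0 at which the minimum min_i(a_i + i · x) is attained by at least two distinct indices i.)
Roots: {-7, -4}

Each tropical root is a break point of the lower envelope of the lines y = a_i + i · x (there are 3 lines, with slopes 0, 1, ..., 2). Only the lines that attain the minimum somewhere contribute to roots; other lines are dominated. Here the surviving (envelope) indices are i = 2, i = 1, i = 0.
Intersections between consecutive envelope lines give the roots: for adjacent envelope indices i < j the intersection is x = (a_i − a_j) / (j − i). Reading off the sorted break points: {-7, -4}.
Verification: at each break x_0, at least two indices attain the minimum of min_i(a_i + i · x_0).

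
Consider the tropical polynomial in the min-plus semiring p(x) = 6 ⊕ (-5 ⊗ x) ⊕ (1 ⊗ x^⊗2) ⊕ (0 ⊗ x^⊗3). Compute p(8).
p(8) = 3

A tropical monomial a ⊗ x^⊗i evaluates to a + i · x. Evaluating each term at x = 8:
  Term 0 contributes 6 + 0 · 8 = 6
  Term 1 contributes -5 + 1 · 8 = 3
  Term 2 contributes 1 + 2 · 8 = 17
  Term 3 contributes 0 + 3 · 8 = 24
p(8) = ⊕ of these = min[6, 3, 17, 24] = 3.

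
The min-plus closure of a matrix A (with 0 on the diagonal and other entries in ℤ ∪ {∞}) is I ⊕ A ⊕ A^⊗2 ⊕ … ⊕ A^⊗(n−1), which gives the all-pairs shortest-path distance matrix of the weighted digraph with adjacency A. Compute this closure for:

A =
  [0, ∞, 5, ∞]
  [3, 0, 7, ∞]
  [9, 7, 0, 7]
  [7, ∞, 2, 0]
Closure =
  [0, 12, 5, 12]
  [3, 0, 7, 14]
  [9, 7, 0, 7]
  [7, 9, 2, 0]

This is the Floyd-Warshall all-pairs shortest-path computation. For each intermediate vertex k = 0, 1, …, 3, update dist[i][j] ← min(dist[i][j], dist[i][k] + dist[k][j]). The final matrix gives, for each (i, j), the minimum total weight of any directed path from i to j (possibly empty when i = j).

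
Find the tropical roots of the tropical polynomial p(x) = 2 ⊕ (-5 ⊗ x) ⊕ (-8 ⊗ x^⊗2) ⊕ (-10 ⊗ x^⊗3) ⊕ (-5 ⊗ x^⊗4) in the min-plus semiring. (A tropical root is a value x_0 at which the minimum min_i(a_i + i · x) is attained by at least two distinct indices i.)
Roots: {-5, 2, 3, 7}

Each tropical root is a break point of the lower envelope of the lines y = a_i + i · x (there are 5 lines, with slopes 0, 1, ..., 4). Only the lines that attain the minimum somewhere contribute to roots; other lines are dominated. Here the surviving (envelope) indices are i = 4, i = 3, i = 2, i = 1, i = 0.
Intersections between consecutive envelope lines give the roots: for adjacent envelope indices i < j the intersection is x = (a_i − a_j) / (j − i). Reading off the sorted break points: {-5, 2, 3, 7}.
Verification: at each break x_0, at least two indices attain the minimum of min_i(a_i + i · x_0).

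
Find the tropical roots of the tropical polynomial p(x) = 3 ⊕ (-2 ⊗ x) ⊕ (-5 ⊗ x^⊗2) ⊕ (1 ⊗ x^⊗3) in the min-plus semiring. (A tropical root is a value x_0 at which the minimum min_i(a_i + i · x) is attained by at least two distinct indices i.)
Roots: {-6, 3, 5}

Each tropical root is a break point of the lower envelope of the lines y = a_i + i · x (there are 4 lines, with slopes 0, 1, ..., 3). Only the lines that attain the minimum somewhere contribute to roots; other lines are dominated. Here the surviving (envelope) indices are i = 3, i = 2, i = 1, i = 0.
Intersections between consecutive envelope lines give the roots: for adjacent envelope indices i < j the intersection is x = (a_i − a_j) / (j − i). Reading off the sorted break points: {-6, 3, 5}.
Verification: at each break x_0, at least two indices attain the minimum of min_i(a_i + i · x_0).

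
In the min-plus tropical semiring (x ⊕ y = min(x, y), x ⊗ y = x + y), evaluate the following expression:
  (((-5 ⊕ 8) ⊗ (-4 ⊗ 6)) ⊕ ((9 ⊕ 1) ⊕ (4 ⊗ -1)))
(((-5 ⊕ 8) ⊗ (-4 ⊗ 6)) ⊕ ((9 ⊕ 1) ⊕ (4 ⊗ -1))) = -3

Expand innermost to outermost. Recall ⊕ takes the minimum of its arguments and ⊗ takes their sum. Working out the expression (((-5 ⊕ 8) ⊗ (-4 ⊗ 6)) ⊕ ((9 ⊕ 1) ⊕ (4 ⊗ -1))) gives -3.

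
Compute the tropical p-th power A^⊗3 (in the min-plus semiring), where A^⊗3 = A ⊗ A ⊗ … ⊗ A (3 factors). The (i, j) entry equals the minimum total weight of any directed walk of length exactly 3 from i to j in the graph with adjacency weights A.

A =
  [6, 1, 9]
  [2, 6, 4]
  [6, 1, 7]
A^⊗3 =
  [9, 4, 11]
  [5, 9, 7]
  [9, 4, 11]

Each entry (A^⊗3)_ij equals the minimum over all length-3 walks i = v_0 → v_1 → … → v_3 = j of Σ_t A[v_t][v_{t+1}]. For example, for (i, j) = (0, 2) we minimise over 9 possible intermediate vertex sequences; the minimum is 11, attained along the walk 0 → 0 → 1 → 2.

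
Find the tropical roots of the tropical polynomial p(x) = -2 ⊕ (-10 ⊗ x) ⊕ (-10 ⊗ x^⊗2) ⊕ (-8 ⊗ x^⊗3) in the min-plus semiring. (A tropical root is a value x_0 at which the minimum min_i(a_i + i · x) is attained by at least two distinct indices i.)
Roots: {-2, 0, 8}

Each tropical root is a break point of the lower envelope of the lines y = a_i + i · x (there are 4 lines, with slopes 0, 1, ..., 3). Only the lines that attain the minimum somewhere contribute to roots; other lines are dominated. Here the surviving (envelope) indices are i = 3, i = 2, i = 1, i = 0.
Intersections between consecutive envelope lines give the roots: for adjacent envelope indices i < j the intersection is x = (a_i − a_j) / (j − i). Reading off the sorted break points: {-2, 0, 8}.
Verification: at each break x_0, at least two indices attain the minimum of min_i(a_i + i · x_0).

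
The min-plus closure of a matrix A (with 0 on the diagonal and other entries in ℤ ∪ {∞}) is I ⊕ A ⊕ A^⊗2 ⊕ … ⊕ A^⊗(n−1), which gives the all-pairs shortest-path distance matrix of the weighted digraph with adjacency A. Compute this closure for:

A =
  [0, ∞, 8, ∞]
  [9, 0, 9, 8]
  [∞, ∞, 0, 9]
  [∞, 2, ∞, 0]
Closure =
  [0, 19, 8, 17]
  [9, 0, 9, 8]
  [20, 11, 0, 9]
  [11, 2, 11, 0]

This is the Floyd-Warshall all-pairs shortest-path computation. For each intermediate vertex k = 0, 1, …, 3, update dist[i][j] ← min(dist[i][j], dist[i][k] + dist[k][j]). The final matrix gives, for each (i, j), the minimum total weight of any directed path from i to j (possibly empty when i = j).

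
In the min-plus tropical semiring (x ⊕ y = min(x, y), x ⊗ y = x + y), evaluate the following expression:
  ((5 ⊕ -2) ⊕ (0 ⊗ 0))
((5 ⊕ -2) ⊕ (0 ⊗ 0)) = -2

Expand innermost to outermost. Recall ⊕ takes the minimum of its arguments and ⊗ takes their sum. Working out the expression ((5 ⊕ -2) ⊕ (0 ⊗ 0)) gives -2.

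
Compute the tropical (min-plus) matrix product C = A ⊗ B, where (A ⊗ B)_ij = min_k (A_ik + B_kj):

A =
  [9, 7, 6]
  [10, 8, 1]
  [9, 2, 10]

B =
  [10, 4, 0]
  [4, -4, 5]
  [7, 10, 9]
A ⊗ B =
  [11, 3, 9]
  [8, 4, 10]
  [6, -2, 7]

Apply the min-plus product entry-by-entry:
  C[0][0] = min over k of (A[0][0] + B[0][0] = 9 + 10 = 19, A[0][1] + B[1][0] = 7 + 4 = 11, A[0][2] + B[2][0] = 6 + 7 = 13) = 11 (attained at k = 1)
  C[0][1] = min over k of (A[0][0] + B[0][1] = 9 + 4 = 13, A[0][1] + B[1][1] = 7 + -4 = 3, A[0][2] + B[2][1] = 6 + 10 = 16) = 3 (attained at k = 1)
  C[0][2] = min over k of (A[0][0] + B[0][2] = 9 + 0 = 9, A[0][1] + B[1][2] = 7 + 5 = 12, A[0][2] + B[2][2] = 6 + 9 = 15) = 9 (attained at k = 0)
  C[1][0] = min over k of (A[1][0] + B[0][0] = 10 + 10 = 20, A[1][1] + B[1][0] = 8 + 4 = 12, A[1][2] + B[2][0] = 1 + 7 = 8) = 8 (attained at k = 2)
  C[1][1] = min over k of (A[1][0] + B[0][1] = 10 + 4 = 14, A[1][1] + B[1][1] = 8 + -4 = 4, A[1][2] + B[2][1] = 1 + 10 = 11) = 4 (attained at k = 1)
  C[1][2] = min over k of (A[1][0] + B[0][2] = 10 + 0 = 10, A[1][1] + B[1][2] = 8 + 5 = 13, A[1][2] + B[2][2] = 1 + 9 = 10) = 10 (attained at k = 0)
  C[2][0] = min over k of (A[2][0] + B[0][0] = 9 + 10 = 19, A[2][1] + B[1][0] = 2 + 4 = 6, A[2][2] + B[2][0] = 10 + 7 = 17) = 6 (attained at k = 1)
  C[2][1] = min over k of (A[2][0] + B[0][1] = 9 + 4 = 13, A[2][1] + B[1][1] = 2 + -4 = -2, A[2][2] + B[2][1] = 10 + 10 = 20) = -2 (attained at k = 1)
  C[2][2] = min over k of (A[2][0] + B[0][2] = 9 + 0 = 9, A[2][1] + B[1][2] = 2 + 5 = 7, A[2][2] + B[2][2] = 10 + 9 = 19) = 7 (attained at k = 1)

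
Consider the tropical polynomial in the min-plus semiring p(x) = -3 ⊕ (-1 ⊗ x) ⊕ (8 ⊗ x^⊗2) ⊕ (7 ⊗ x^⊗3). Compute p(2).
p(2) = -3

A tropical monomial a ⊗ x^⊗i evaluates to a + i · x. Evaluating each term at x = 2:
  Term 0 contributes -3 + 0 · 2 = -3
  Term 1 contributes -1 + 1 · 2 = 1
  Term 2 contributes 8 + 2 · 2 = 12
  Term 3 contributes 7 + 3 · 2 = 13
p(2) = ⊕ of these = min[-3, 1, 12, 13] = -3.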